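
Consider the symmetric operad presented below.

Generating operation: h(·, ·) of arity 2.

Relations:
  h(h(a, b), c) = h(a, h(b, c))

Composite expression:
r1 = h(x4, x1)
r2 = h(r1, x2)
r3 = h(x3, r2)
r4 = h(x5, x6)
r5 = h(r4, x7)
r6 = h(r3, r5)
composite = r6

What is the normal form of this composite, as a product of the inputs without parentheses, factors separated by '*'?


x3 * x4 * x1 * x2 * x5 * x6 * x7

Associativity of h dissolves the nesting; only the x-input order survives.
h(x4, x1) collapses to x4 * x1
h(h(x4, x1), x2) collapses to x4 * x1 * x2
h(x3, h(h(x4, x1), x2)) collapses to x3 * x4 * x1 * x2
h(x5, x6) collapses to x5 * x6
h(h(x5, x6), x7) collapses to x5 * x6 * x7
h(h(x3, h(h(x4, x1), x2)), h(h(x5, x6), x7)) collapses to x3 * x4 * x1 * x2 * x5 * x6 * x7


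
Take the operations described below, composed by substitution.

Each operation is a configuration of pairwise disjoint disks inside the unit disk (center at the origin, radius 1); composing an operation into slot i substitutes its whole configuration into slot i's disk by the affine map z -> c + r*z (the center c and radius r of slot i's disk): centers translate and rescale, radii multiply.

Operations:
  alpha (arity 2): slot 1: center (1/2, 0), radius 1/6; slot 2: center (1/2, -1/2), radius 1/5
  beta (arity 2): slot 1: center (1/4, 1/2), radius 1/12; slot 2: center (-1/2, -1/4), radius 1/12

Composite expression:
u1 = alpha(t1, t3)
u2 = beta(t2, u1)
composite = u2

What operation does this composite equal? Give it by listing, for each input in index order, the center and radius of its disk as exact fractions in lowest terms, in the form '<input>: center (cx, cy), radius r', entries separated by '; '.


t1: center (-11/24, -1/4), radius 1/72; t2: center (1/4, 1/2), radius 1/12; t3: center (-11/24, -7/24), radius 1/60

Affine substitution under beta: radii multiply and t-centers shift.
input t2: composing its 1 substitution step yields center (1/4, 1/2), radius 1/12
input t1: composing its 2 substitution steps yields center (-11/24, -1/4), radius 1/72
input t3: composing its 2 substitution steps yields center (-11/24, -7/24), radius 1/60


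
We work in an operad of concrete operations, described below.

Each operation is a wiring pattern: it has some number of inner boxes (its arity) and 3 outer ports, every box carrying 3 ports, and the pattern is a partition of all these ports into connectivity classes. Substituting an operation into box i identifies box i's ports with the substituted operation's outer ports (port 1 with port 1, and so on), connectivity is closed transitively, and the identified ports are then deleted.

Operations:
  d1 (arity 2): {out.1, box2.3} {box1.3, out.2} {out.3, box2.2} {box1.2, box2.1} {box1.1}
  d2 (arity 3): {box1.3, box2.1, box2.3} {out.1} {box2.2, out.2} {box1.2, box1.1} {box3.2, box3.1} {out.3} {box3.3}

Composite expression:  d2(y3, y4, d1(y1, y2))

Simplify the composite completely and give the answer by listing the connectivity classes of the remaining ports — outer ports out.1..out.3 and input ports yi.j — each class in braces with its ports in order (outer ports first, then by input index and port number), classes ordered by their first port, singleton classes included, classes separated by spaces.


{out.1} {out.2, y4.2} {out.3} {y1.1} {y1.2, y2.1} {y1.3, y2.3} {y2.2} {y3.1, y3.2} {y3.3, y4.1, y4.3}


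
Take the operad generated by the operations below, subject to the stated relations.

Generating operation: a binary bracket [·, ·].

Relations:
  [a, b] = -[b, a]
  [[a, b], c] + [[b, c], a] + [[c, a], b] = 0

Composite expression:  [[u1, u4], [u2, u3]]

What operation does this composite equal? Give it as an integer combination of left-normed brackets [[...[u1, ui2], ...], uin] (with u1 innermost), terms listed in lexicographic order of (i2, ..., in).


[[[u1, u4], u2], u3] - [[[u1, u4], u3], u2]


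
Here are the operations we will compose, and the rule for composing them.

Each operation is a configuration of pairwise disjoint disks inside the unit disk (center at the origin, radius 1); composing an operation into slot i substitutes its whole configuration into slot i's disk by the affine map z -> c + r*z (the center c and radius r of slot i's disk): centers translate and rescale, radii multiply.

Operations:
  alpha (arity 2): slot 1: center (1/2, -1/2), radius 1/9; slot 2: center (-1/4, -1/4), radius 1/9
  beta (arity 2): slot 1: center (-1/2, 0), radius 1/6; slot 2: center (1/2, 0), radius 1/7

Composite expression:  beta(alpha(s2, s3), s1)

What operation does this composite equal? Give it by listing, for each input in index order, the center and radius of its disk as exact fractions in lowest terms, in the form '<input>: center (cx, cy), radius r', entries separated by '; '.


Affine substitution under beta: radii multiply and s-centers shift.
input s2: composing its 2 substitution steps yields center (-5/12, -1/12), radius 1/54
input s3: composing its 2 substitution steps yields center (-13/24, -1/24), radius 1/54
input s1: composing its 1 substitution step yields center (1/2, 0), radius 1/7

s1: center (1/2, 0), radius 1/7; s2: center (-5/12, -1/12), radius 1/54; s3: center (-13/24, -1/24), radius 1/54


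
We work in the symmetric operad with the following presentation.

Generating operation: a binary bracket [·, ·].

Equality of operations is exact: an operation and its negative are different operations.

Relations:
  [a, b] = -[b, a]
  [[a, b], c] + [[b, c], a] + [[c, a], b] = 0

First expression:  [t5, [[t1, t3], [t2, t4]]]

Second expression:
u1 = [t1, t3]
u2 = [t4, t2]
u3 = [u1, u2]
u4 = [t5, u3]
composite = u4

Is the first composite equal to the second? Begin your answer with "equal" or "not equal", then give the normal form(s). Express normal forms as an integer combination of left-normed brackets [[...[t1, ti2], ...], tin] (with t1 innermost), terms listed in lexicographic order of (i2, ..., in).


not equal; first: -[[[[t1, t3], t2], t4], t5] + [[[[t1, t3], t4], t2], t5]; second: [[[[t1, t3], t2], t4], t5] - [[[[t1, t3], t4], t2], t5]

The first expression, normalized: -[[[[t1, t3], t2], t4], t5] + [[[[t1, t3], t4], t2], t5]
The second expression, normalized: [[[[t1, t3], t2], t4], t5] - [[[[t1, t3], t4], t2], t5]
Distinct normal forms: not equal.


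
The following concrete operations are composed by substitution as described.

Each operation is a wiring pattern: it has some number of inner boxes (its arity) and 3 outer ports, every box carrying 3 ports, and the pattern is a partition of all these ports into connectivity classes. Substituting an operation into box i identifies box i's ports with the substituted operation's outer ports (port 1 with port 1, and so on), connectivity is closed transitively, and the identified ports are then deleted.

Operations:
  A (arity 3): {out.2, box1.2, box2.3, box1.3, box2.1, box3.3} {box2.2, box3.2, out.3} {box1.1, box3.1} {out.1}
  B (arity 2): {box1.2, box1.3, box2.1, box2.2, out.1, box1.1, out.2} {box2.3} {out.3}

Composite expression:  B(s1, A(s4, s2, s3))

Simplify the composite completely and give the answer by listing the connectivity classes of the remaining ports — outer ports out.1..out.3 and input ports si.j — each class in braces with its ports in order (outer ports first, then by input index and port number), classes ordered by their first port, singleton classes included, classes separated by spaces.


{out.1, out.2, s1.1, s1.2, s1.3, s2.1, s2.3, s3.3, s4.2, s4.3} {out.3} {s2.2, s3.2} {s3.1, s4.1}

Reachability decides: close wires over B-identified ports.
through A, on inputs (s4, s2, s3): {out.1} {out.2, s2.1, s2.3, s3.3, s4.2, s4.3} {out.3, s2.2, s3.2} {s3.1, s4.1} (out.j = stage outer ports)
through B, on inputs (s1, s4, s2, s3): {out.1, out.2, s1.1, s1.2, s1.3, s2.1, s2.3, s3.3, s4.2, s4.3} {out.3} {s2.2, s3.2} {s3.1, s4.1} (out.j = stage outer ports)


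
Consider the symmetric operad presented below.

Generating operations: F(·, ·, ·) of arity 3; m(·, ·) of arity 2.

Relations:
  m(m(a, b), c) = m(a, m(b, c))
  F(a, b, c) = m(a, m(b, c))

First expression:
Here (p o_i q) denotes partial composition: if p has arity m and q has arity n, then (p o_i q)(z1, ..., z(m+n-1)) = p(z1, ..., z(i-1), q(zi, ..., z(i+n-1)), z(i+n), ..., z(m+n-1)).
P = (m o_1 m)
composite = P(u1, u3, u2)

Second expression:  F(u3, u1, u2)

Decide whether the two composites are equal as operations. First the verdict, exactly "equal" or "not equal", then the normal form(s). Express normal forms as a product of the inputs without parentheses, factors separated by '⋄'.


not equal — first u1 ⋄ u3 ⋄ u2, second u3 ⋄ u1 ⋄ u2

The first expression reduces to u1 ⋄ u3 ⋄ u2
The second expression reduces to u3 ⋄ u1 ⋄ u2
Different reductions; not equal.


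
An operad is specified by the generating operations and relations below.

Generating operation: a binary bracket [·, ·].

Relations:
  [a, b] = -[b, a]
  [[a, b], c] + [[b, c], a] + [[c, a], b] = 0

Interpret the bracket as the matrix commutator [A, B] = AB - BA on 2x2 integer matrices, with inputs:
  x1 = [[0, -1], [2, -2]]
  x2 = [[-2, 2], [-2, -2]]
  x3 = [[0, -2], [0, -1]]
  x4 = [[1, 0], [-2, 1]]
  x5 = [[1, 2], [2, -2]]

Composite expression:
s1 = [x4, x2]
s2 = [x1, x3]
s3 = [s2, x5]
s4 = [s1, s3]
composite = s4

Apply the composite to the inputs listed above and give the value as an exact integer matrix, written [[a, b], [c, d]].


[[0, 200], [80, 0]]

[x4, x2] = [[4, 0], [0, -4]]
[x1, x3] = [[4, -3], [2, -4]]
[[x1, x3], x5] = [[-10, 25], [-10, 10]]
[[x4, x2], [[x1, x3], x5]] = [[0, 200], [80, 0]]


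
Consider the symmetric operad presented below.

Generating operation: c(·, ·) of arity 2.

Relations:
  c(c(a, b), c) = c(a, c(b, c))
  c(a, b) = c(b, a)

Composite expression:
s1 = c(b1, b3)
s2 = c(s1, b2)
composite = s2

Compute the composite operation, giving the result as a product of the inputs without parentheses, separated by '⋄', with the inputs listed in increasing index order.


b1 ⋄ b2 ⋄ b3


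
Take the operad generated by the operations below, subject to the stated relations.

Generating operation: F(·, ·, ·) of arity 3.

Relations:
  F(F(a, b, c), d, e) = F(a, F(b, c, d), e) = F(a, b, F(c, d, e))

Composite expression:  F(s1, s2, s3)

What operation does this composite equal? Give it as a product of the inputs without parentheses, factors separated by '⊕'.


s1 ⊕ s2 ⊕ s3

Associativity of F dissolves the nesting; only the s-input order survives.
F(s1, s2, s3) flattens to s1 ⊕ s2 ⊕ s3


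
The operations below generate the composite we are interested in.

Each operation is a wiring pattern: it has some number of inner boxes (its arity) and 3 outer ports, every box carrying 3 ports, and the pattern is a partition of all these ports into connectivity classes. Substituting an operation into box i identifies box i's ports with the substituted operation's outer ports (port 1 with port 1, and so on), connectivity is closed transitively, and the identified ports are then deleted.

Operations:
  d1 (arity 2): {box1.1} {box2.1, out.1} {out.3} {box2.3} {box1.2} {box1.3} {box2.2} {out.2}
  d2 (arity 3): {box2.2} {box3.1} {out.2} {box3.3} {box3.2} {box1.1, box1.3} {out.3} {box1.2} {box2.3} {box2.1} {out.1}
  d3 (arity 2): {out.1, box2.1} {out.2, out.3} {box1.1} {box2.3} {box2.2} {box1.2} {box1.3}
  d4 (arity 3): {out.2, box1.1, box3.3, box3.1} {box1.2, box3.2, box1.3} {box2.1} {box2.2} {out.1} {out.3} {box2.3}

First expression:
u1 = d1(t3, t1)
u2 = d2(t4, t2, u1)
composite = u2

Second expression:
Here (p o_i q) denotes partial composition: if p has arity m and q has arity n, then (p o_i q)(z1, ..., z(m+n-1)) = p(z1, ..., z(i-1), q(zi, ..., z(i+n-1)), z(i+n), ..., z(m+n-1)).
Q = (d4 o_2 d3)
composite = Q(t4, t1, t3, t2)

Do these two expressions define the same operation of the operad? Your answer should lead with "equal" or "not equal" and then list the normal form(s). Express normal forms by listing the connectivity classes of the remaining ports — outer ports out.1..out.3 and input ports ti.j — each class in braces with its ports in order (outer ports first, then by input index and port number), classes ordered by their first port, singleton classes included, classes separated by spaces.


not equal — first {out.1} {out.2} {out.3} {t1.1} {t1.2} {t1.3} {t2.1} {t2.2} {t2.3} {t3.1} {t3.2} {t3.3} {t4.1, t4.3} {t4.2}, second {out.1} {out.2, t2.1, t2.3, t4.1} {out.3} {t1.1} {t1.2} {t1.3} {t2.2, t4.2, t4.3} {t3.1} {t3.2} {t3.3}

The first expression reduces to {out.1} {out.2} {out.3} {t1.1} {t1.2} {t1.3} {t2.1} {t2.2} {t2.3} {t3.1} {t3.2} {t3.3} {t4.1, t4.3} {t4.2}
The second expression reduces to {out.1} {out.2, t2.1, t2.3, t4.1} {out.3} {t1.1} {t1.2} {t1.3} {t2.2, t4.2, t4.3} {t3.1} {t3.2} {t3.3}
No match — not equal.


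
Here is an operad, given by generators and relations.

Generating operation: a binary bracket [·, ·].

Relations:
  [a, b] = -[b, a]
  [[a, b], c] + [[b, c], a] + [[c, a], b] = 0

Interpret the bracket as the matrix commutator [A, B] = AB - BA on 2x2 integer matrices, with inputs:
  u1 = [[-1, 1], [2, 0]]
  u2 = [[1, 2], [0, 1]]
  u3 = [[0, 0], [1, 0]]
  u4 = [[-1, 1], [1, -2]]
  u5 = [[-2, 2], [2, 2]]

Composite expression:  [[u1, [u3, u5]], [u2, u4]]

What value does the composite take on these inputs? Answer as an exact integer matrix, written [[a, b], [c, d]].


[u3, u5] = [[-2, 0], [-4, 2]]
[u1, [u3, u5]] = [[-4, 4], [-12, 4]]
[u2, u4] = [[2, -2], [0, -2]]
[[u1, [u3, u5]], [u2, u4]] = [[-24, 0], [-48, 24]]

[[-24, 0], [-48, 24]]


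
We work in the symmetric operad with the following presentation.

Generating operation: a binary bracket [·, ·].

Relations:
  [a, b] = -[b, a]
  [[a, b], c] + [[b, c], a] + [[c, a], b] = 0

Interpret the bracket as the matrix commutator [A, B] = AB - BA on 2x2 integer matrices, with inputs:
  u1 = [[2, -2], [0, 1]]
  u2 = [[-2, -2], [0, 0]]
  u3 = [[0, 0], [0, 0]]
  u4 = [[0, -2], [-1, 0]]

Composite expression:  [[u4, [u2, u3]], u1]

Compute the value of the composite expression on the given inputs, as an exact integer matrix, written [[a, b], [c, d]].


[u2, u3] = [[0, 0], [0, 0]]
[u4, [u2, u3]] = [[0, 0], [0, 0]]
[[u4, [u2, u3]], u1] = [[0, 0], [0, 0]]

[[0, 0], [0, 0]]


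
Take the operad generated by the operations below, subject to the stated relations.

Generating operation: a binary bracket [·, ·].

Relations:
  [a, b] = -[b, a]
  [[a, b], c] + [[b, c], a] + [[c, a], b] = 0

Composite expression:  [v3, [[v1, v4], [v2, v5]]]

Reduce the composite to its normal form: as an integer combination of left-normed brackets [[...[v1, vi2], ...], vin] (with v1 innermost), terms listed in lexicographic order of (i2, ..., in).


-[[[[v1, v4], v2], v5], v3] + [[[[v1, v4], v5], v2], v3]


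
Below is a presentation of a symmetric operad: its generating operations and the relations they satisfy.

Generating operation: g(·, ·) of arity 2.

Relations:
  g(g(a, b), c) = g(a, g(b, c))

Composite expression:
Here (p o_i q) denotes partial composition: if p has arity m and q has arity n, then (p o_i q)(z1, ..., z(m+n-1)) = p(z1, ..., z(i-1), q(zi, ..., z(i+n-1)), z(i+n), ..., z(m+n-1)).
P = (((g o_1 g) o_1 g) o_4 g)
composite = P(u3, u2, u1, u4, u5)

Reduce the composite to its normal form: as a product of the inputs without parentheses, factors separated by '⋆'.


u3 ⋆ u2 ⋆ u1 ⋆ u4 ⋆ u5

The g-tree's shape is irrelevant; the u-reading-order decides.
g(u3, u2) collapses to u3 ⋆ u2
g(g(u3, u2), u1) collapses to u3 ⋆ u2 ⋆ u1
g(u4, u5) collapses to u4 ⋆ u5
g(g(g(u3, u2), u1), g(u4, u5)) collapses to u3 ⋆ u2 ⋆ u1 ⋆ u4 ⋆ u5


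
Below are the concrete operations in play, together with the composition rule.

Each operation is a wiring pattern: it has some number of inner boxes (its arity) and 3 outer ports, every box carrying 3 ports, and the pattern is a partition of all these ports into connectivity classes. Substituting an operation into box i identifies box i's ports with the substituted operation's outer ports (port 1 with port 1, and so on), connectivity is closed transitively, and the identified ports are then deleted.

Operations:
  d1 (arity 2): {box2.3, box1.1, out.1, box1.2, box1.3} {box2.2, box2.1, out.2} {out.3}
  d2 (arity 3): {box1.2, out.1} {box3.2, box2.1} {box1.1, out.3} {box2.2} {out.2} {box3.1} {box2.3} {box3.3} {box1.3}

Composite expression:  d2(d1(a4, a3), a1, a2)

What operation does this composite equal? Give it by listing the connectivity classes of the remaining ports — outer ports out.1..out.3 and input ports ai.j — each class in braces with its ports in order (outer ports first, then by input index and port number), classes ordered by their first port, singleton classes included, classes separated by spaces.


{out.1, a3.1, a3.2} {out.2} {out.3, a3.3, a4.1, a4.2, a4.3} {a1.1, a2.2} {a1.2} {a1.3} {a2.1} {a2.3}

Two ports join when wires chain via d2-identified ports.
composing d1 on (a4, a3), with out.j its own outer ports: {out.1, a3.3, a4.1, a4.2, a4.3} {out.2, a3.1, a3.2} {out.3}
composing d2 on (a4, a3, a1, a2), with out.j its own outer ports: {out.1, a3.1, a3.2} {out.2} {out.3, a3.3, a4.1, a4.2, a4.3} {a1.1, a2.2} {a1.2} {a1.3} {a2.1} {a2.3}


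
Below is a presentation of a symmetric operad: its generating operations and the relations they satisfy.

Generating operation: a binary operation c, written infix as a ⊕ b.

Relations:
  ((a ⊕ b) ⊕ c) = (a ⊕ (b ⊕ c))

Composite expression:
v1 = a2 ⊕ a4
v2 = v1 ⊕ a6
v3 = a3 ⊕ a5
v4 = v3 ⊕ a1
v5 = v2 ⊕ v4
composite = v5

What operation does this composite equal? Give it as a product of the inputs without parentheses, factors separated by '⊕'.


a2 ⊕ a4 ⊕ a6 ⊕ a3 ⊕ a5 ⊕ a1

Associativity of c dissolves the nesting; only the a-input order survives.
(a2 ⊕ a4) flattens to a2 ⊕ a4
((a2 ⊕ a4) ⊕ a6) flattens to a2 ⊕ a4 ⊕ a6
(a3 ⊕ a5) flattens to a3 ⊕ a5
((a3 ⊕ a5) ⊕ a1) flattens to a3 ⊕ a5 ⊕ a1
(((a2 ⊕ a4) ⊕ a6) ⊕ ((a3 ⊕ a5) ⊕ a1)) flattens to a2 ⊕ a4 ⊕ a6 ⊕ a3 ⊕ a5 ⊕ a1


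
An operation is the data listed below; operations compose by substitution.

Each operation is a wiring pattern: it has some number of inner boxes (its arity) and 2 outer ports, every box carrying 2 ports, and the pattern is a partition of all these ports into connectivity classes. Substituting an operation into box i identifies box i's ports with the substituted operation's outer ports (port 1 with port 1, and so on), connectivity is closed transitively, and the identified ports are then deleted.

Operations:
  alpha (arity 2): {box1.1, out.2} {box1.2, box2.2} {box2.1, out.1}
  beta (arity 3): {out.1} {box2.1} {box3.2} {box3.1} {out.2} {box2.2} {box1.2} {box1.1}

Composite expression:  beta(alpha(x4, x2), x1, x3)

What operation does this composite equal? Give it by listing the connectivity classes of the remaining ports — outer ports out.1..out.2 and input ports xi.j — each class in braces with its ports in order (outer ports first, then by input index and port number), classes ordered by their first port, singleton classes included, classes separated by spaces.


Substituting into beta glues patterns; closure does the rest.
after alpha, the pattern on (x4, x2) reads {out.1, x2.1} {out.2, x4.1} {x2.2, x4.2} (out.j = its outer ports)
after beta, the pattern on (x4, x2, x1, x3) reads {out.1} {out.2} {x1.1} {x1.2} {x2.1} {x2.2, x4.2} {x3.1} {x3.2} {x4.1} (out.j = its outer ports)

{out.1} {out.2} {x1.1} {x1.2} {x2.1} {x2.2, x4.2} {x3.1} {x3.2} {x4.1}


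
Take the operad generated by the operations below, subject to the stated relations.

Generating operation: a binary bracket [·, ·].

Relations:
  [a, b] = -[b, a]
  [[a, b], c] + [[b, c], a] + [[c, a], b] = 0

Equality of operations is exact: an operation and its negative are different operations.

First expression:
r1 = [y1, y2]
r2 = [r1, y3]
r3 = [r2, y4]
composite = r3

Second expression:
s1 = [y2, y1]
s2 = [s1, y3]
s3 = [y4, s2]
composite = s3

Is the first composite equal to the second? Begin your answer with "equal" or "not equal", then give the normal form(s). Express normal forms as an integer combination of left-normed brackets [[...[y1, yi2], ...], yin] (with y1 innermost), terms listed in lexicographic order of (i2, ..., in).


equal; both compose to [[[y1, y2], y3], y4]


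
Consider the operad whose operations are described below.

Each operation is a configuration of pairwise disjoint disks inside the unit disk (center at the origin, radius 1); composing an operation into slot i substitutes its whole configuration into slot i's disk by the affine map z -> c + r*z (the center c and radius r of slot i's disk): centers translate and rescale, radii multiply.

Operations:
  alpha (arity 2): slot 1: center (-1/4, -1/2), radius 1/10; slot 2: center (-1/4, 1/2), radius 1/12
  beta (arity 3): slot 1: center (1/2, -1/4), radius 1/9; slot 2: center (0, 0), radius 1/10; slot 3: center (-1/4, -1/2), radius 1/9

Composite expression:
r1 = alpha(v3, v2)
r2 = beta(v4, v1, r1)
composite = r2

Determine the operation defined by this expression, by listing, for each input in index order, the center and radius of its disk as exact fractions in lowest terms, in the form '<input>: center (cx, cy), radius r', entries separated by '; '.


v1: center (0, 0), radius 1/10; v2: center (-5/18, -4/9), radius 1/108; v3: center (-5/18, -5/9), radius 1/90; v4: center (1/2, -1/4), radius 1/9

Each v-disk chains the slot maps above it in beta; radii multiply.
v4 passes through 1 substitution, ending at center (1/2, -1/4), radius 1/9
v1 passes through 1 substitution, ending at center (0, 0), radius 1/10
v3 passes through 2 substitutions, ending at center (-5/18, -5/9), radius 1/90
v2 passes through 2 substitutions, ending at center (-5/18, -4/9), radius 1/108


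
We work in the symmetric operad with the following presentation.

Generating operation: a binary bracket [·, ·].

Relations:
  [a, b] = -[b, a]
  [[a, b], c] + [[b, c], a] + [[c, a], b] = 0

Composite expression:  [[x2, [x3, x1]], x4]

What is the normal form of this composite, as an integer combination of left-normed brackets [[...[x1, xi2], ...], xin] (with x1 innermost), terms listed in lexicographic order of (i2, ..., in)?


A multilinear Lie element is pinned by x1-initial words (x1 innermost).
Composite bracket: [[x2, [x3, x1]], x4]
Applying ab - ba throughout gives 8 signed words (2^3 = 8).
Words beginning with x1 determine it all:
  x1x3x2x4 (sign +1) contributes +[[[x1, x3], x2], x4]

[[[x1, x3], x2], x4]


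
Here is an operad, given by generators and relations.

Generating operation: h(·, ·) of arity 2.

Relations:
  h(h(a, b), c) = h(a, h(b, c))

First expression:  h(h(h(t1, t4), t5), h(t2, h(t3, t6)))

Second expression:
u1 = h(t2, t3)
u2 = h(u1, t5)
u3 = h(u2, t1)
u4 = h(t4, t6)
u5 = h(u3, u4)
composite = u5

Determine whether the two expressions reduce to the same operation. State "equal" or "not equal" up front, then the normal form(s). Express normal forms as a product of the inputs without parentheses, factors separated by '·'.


not equal; the first gives t1 · t4 · t5 · t2 · t3 · t6 and the second t2 · t3 · t5 · t1 · t4 · t6

In normal form, the first expression is t1 · t4 · t5 · t2 · t3 · t6
In normal form, the second expression is t2 · t3 · t5 · t1 · t4 · t6
No match — not equal.


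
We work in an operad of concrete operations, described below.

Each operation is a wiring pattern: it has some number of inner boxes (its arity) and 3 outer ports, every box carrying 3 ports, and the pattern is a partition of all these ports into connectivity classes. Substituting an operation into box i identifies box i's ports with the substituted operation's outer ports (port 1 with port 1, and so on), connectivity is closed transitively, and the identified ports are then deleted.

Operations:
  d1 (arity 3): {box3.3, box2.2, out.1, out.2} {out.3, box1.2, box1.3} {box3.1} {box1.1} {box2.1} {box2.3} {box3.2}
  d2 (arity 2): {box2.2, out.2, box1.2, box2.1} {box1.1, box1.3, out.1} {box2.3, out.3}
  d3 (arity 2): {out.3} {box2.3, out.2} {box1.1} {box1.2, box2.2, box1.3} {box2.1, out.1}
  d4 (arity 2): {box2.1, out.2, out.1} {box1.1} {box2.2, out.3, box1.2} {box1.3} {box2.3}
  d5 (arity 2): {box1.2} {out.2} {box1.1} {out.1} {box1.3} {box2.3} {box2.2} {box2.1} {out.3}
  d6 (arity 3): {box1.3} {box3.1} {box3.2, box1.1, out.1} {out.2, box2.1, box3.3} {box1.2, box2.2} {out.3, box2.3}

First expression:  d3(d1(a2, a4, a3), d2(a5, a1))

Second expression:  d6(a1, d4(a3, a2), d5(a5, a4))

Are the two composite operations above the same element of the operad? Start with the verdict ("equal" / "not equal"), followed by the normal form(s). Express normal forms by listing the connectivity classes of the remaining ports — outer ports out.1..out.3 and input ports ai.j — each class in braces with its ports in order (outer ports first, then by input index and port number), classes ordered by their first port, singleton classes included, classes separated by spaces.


Normal form of the first expression: {out.1, a5.1, a5.3} {out.2, a1.3} {out.3} {a1.1, a1.2, a2.2, a2.3, a3.3, a4.2, a5.2} {a2.1} {a3.1} {a3.2} {a4.1} {a4.3}
Normal form of the second expression: {out.1, a1.1} {out.2, a1.2, a2.1} {out.3, a2.2, a3.2} {a1.3} {a2.3} {a3.1} {a3.3} {a4.1} {a4.2} {a4.3} {a5.1} {a5.2} {a5.3}
The normal forms differ: not equal.

not equal; the first gives {out.1, a5.1, a5.3} {out.2, a1.3} {out.3} {a1.1, a1.2, a2.2, a2.3, a3.3, a4.2, a5.2} {a2.1} {a3.1} {a3.2} {a4.1} {a4.3} and the second {out.1, a1.1} {out.2, a1.2, a2.1} {out.3, a2.2, a3.2} {a1.3} {a2.3} {a3.1} {a3.3} {a4.1} {a4.2} {a4.3} {a5.1} {a5.2} {a5.3}


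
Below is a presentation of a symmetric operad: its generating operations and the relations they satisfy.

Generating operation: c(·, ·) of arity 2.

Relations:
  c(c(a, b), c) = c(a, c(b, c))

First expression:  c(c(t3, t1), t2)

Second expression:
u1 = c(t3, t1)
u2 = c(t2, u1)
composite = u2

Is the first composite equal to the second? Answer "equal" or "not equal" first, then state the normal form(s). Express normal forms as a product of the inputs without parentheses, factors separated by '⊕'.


not equal: they reduce to t3 ⊕ t1 ⊕ t2 and t2 ⊕ t3 ⊕ t1

In normal form, the first expression is t3 ⊕ t1 ⊕ t2
In normal form, the second expression is t2 ⊕ t3 ⊕ t1
They disagree, so not equal.


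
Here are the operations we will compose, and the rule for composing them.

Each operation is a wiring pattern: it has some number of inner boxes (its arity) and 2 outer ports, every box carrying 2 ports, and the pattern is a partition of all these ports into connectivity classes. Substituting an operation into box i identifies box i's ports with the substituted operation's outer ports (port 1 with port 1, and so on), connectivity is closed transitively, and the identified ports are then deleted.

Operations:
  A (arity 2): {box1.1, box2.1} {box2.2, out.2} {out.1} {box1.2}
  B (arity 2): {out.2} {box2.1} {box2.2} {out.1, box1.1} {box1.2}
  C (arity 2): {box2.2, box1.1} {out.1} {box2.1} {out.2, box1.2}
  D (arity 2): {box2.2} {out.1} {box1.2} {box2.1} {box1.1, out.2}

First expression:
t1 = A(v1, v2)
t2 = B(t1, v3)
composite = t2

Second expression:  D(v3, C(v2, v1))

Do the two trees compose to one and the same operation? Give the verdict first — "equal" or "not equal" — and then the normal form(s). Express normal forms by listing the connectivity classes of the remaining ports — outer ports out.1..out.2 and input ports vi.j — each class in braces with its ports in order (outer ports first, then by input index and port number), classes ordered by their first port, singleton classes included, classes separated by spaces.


not equal; the first gives {out.1} {out.2} {v1.1, v2.1} {v1.2} {v2.2} {v3.1} {v3.2} and the second {out.1} {out.2, v3.1} {v1.1} {v1.2, v2.1} {v2.2} {v3.2}

The first expression reduces to {out.1} {out.2} {v1.1, v2.1} {v1.2} {v2.2} {v3.1} {v3.2}
The second expression reduces to {out.1} {out.2, v3.1} {v1.1} {v1.2, v2.1} {v2.2} {v3.2}
They disagree, so not equal.


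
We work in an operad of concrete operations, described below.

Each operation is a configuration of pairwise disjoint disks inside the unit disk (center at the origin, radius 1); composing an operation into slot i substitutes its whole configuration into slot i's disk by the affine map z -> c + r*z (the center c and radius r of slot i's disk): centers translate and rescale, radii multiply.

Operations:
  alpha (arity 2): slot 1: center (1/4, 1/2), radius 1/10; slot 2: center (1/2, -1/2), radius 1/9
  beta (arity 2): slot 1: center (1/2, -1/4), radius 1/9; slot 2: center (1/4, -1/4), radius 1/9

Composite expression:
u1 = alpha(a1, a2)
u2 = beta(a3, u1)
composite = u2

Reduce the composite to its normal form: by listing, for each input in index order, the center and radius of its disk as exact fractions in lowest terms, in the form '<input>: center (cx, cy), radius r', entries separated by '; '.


a1: center (5/18, -7/36), radius 1/90; a2: center (11/36, -11/36), radius 1/81; a3: center (1/2, -1/4), radius 1/9

Below beta, radii multiply path by path; the a-disk centers shift.
for a3, the 1-step affine chain lands on center (1/2, -1/4), radius 1/9
for a1, the 2-step affine chain lands on center (5/18, -7/36), radius 1/90
for a2, the 2-step affine chain lands on center (11/36, -11/36), radius 1/81


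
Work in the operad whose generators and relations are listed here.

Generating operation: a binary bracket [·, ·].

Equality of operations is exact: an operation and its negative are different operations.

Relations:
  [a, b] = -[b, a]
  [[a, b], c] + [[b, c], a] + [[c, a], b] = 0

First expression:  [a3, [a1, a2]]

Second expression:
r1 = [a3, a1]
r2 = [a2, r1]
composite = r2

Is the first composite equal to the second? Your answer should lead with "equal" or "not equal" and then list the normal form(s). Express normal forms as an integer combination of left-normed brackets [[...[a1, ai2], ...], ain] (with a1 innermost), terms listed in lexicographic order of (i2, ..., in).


not equal; first: -[[a1, a2], a3]; second: [[a1, a3], a2]

In normal form, the first expression is -[[a1, a2], a3]
In normal form, the second expression is [[a1, a3], a2]
They disagree, so not equal.


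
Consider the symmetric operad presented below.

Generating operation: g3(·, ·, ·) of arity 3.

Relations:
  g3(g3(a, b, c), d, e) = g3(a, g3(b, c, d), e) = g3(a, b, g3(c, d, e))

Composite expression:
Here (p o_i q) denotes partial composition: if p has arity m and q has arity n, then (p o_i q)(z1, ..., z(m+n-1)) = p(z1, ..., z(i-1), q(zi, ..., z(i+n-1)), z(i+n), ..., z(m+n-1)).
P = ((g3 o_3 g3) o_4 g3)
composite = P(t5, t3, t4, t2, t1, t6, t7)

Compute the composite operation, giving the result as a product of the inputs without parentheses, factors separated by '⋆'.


Associativity of g3 dissolves the nesting; only the t-input order survives.
g3(t2, t1, t6) collapses to t2 ⋆ t1 ⋆ t6
g3(t4, g3(t2, t1, t6), t7) collapses to t4 ⋆ t2 ⋆ t1 ⋆ t6 ⋆ t7
g3(t5, t3, g3(t4, g3(t2, t1, t6), t7)) collapses to t5 ⋆ t3 ⋆ t4 ⋆ t2 ⋆ t1 ⋆ t6 ⋆ t7

t5 ⋆ t3 ⋆ t4 ⋆ t2 ⋆ t1 ⋆ t6 ⋆ t7


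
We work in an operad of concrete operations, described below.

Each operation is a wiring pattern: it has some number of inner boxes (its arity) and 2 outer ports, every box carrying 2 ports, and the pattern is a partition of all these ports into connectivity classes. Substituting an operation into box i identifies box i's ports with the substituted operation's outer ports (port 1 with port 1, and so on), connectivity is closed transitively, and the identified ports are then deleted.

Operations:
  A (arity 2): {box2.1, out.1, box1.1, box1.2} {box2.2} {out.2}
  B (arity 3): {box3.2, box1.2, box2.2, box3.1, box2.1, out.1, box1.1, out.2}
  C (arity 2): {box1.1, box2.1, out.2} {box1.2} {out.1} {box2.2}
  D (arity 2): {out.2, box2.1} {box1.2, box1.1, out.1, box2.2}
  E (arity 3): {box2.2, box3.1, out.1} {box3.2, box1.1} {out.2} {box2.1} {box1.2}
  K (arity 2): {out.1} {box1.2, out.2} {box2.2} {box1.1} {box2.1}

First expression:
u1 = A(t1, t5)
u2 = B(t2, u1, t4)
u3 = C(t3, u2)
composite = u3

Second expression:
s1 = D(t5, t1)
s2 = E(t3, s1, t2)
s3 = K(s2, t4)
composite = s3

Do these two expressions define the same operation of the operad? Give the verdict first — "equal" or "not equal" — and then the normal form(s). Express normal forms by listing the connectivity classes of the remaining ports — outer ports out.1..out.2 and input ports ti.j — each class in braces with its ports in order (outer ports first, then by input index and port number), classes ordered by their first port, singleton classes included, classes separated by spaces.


not equal; first: {out.1} {out.2, t1.1, t1.2, t2.1, t2.2, t3.1, t4.1, t4.2, t5.1} {t3.2} {t5.2}; second: {out.1} {out.2} {t1.1, t2.1} {t1.2, t5.1, t5.2} {t2.2, t3.1} {t3.2} {t4.1} {t4.2}

The first expression reduces to {out.1} {out.2, t1.1, t1.2, t2.1, t2.2, t3.1, t4.1, t4.2, t5.1} {t3.2} {t5.2}
The second expression reduces to {out.1} {out.2} {t1.1, t2.1} {t1.2, t5.1, t5.2} {t2.2, t3.1} {t3.2} {t4.1} {t4.2}
The forms do not match — not equal.


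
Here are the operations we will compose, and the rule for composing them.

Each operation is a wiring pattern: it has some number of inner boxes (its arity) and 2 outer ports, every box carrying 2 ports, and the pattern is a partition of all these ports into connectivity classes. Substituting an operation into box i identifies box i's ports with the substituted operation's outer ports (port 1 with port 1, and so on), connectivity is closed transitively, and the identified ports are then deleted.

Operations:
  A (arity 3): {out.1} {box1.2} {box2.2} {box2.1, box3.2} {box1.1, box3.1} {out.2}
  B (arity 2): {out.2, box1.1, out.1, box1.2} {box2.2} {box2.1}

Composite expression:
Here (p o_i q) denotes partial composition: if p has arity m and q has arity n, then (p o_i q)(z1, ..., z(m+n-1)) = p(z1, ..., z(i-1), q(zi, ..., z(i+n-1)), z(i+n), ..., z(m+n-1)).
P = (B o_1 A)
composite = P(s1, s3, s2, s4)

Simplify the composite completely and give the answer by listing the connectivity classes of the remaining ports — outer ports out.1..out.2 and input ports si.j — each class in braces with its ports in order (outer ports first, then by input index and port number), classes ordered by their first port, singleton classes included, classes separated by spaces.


{out.1, out.2} {s1.1, s2.1} {s1.2} {s2.2, s3.1} {s3.2} {s4.1} {s4.2}

Substituting into B glues patterns; closure does the rest.
the subtree at A composes to {out.1} {out.2} {s1.1, s2.1} {s1.2} {s2.2, s3.1} {s3.2} on (s1, s3, s2); out.j = own outer ports
the subtree at B composes to {out.1, out.2} {s1.1, s2.1} {s1.2} {s2.2, s3.1} {s3.2} {s4.1} {s4.2} on (s1, s3, s2, s4); out.j = own outer ports


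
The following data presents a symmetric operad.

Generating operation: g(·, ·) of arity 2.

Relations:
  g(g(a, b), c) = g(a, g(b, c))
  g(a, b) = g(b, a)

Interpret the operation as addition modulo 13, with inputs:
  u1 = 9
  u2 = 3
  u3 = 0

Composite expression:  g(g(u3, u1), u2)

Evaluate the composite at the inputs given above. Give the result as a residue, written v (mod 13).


12 (mod 13)


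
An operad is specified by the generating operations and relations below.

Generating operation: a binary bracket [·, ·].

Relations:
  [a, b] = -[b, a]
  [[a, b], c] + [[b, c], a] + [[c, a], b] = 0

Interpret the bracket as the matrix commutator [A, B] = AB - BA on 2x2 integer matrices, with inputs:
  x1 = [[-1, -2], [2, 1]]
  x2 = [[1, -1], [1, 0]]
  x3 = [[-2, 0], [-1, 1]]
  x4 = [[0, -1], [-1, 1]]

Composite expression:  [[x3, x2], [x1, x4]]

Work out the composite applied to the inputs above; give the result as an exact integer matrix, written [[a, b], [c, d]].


[x3, x2] = [[-1, 3], [2, 1]]
[x1, x4] = [[4, 0], [-4, -4]]
[[x3, x2], [x1, x4]] = [[-12, -24], [8, 12]]

[[-12, -24], [8, 12]]


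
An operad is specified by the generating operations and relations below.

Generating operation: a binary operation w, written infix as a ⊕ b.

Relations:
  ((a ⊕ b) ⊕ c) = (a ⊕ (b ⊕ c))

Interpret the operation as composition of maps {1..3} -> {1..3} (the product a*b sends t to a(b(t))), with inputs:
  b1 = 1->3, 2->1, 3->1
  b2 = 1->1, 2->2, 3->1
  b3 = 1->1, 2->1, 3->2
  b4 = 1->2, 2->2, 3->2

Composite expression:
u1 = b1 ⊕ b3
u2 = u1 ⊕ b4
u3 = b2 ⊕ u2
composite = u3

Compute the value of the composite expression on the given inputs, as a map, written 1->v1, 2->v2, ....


1->1, 2->1, 3->1

(b1 ⊕ b3) = 1->3, 2->3, 3->1
((b1 ⊕ b3) ⊕ b4) = 1->3, 2->3, 3->3
(b2 ⊕ ((b1 ⊕ b3) ⊕ b4)) = 1->1, 2->1, 3->1


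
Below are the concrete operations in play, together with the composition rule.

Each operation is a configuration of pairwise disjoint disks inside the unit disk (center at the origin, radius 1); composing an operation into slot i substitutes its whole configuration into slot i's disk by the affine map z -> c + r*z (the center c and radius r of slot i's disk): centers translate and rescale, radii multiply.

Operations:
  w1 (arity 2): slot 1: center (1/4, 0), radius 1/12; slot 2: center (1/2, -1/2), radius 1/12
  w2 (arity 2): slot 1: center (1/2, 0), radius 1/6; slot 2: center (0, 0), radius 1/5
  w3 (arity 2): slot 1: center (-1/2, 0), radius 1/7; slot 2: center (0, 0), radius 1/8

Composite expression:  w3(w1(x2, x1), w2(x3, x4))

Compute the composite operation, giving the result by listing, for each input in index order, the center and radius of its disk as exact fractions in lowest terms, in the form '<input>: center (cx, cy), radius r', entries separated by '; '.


x1: center (-3/7, -1/14), radius 1/84; x2: center (-13/28, 0), radius 1/84; x3: center (1/16, 0), radius 1/48; x4: center (0, 0), radius 1/40

Each x-disk chains the slot maps above it in w3; radii multiply.
tracing x2 down its 2-map path: center (-13/28, 0), radius 1/84
tracing x1 down its 2-map path: center (-3/7, -1/14), radius 1/84
tracing x3 down its 2-map path: center (1/16, 0), radius 1/48
tracing x4 down its 2-map path: center (0, 0), radius 1/40


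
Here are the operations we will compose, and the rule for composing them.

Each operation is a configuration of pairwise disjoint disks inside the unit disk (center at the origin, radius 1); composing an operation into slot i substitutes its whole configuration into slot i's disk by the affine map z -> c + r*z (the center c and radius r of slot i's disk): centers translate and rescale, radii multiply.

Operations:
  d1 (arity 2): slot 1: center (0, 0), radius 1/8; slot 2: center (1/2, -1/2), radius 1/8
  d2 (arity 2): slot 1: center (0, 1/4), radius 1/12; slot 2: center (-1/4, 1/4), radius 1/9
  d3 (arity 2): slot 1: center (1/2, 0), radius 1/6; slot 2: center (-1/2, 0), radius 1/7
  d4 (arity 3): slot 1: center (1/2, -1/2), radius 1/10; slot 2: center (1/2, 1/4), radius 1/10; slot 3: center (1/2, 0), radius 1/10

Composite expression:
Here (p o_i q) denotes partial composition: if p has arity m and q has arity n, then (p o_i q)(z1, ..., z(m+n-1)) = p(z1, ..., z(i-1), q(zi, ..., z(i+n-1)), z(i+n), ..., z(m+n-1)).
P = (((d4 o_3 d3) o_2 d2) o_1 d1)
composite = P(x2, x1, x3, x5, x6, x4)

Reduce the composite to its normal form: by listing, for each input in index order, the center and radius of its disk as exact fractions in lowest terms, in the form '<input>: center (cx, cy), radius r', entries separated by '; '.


x1: center (11/20, -11/20), radius 1/80; x2: center (1/2, -1/2), radius 1/80; x3: center (1/2, 11/40), radius 1/120; x4: center (9/20, 0), radius 1/70; x5: center (19/40, 11/40), radius 1/90; x6: center (11/20, 0), radius 1/60

Each x-disk chains the slot maps above it in d4; radii multiply.
input x2: composing its 2 substitution steps yields center (1/2, -1/2), radius 1/80
input x1: composing its 2 substitution steps yields center (11/20, -11/20), radius 1/80
input x3: composing its 2 substitution steps yields center (1/2, 11/40), radius 1/120
input x5: composing its 2 substitution steps yields center (19/40, 11/40), radius 1/90
input x6: composing its 2 substitution steps yields center (11/20, 0), radius 1/60
input x4: composing its 2 substitution steps yields center (9/20, 0), radius 1/70
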